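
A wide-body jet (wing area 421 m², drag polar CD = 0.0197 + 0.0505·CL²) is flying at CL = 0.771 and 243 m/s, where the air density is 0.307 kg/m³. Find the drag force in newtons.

D = 1.9×10^5 N

CD = 0.0197 + 0.0505 × 0.771² = 0.04972
D = ½ρv²S·CD = ½ × 0.307 × 243² × 421 × 0.04972 = 1.9×10^5 N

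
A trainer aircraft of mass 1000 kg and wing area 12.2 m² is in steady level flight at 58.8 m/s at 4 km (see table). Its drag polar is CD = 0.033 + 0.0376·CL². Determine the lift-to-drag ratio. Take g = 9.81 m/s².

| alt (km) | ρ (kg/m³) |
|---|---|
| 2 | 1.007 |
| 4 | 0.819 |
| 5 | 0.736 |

At 4 km, from the table: ρ = 0.819 kg/m³.
In steady level flight, lift balances weight: W = mg = 1000 × 9.81 = 9810 N.
Dynamic pressure q = 0.5 × 0.819 × 58.8² = 1416 Pa.
CL = W/(q·S) = 9810 / (1416 × 12.2) = 0.5679.
CD = 0.033 + 0.0376 × 0.5679² = 0.04513.
L/D = CL/CD = 0.5679 / 0.04513 = 12.6

L/D = 12.6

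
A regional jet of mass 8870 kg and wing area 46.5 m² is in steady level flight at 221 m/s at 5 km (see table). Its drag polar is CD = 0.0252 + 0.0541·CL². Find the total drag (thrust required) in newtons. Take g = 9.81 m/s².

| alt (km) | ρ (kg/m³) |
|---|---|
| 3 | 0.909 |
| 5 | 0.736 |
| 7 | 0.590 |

At 5 km, from the table: ρ = 0.736 kg/m³.
Level flight ⇒ L = W = m·g = 8870 × 9.81 = 87015 N.
Dynamic pressure q = 0.5 × 0.736 × 221² = 17970 Pa.
CL = 2W/(ρv²S) = 2×87015/(0.736×221²×46.5) = 0.1041.
CD = 0.0252 + 0.0541 × 0.1041² = 0.02579.
D = q·S·CD = 17970 × 46.5 × 0.02579 = 21550 N

D = 21600 N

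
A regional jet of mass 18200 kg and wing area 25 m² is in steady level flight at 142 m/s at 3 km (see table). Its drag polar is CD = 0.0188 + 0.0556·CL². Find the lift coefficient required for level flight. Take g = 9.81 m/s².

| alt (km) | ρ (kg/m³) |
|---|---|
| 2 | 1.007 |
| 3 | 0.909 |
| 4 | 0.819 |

At 3 km, from the table: ρ = 0.909 kg/m³.
In steady level flight, lift balances weight: W = mg = 18200 × 9.81 = 1.7854×10^5 N.
Dynamic pressure q = 0.5 × 0.909 × 142² = 9165 Pa.
Required CL = L/(qS) = 1.7854×10^5/(9165·25) = 0.7793.

CL = 0.779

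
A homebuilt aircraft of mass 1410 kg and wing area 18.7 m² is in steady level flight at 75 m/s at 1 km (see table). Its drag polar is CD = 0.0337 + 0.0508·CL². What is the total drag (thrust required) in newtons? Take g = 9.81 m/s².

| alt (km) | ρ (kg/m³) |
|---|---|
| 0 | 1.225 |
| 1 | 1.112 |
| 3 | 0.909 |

D = 2140 N

At 1 km, from the table: ρ = 1.112 kg/m³.
In steady level flight, lift balances weight: W = mg = 1410 × 9.81 = 13832 N.
Dynamic pressure q = 0.5 × 1.112 × 75² = 3128 Pa.
CL = W/(q·S) = 13832 / (3128 × 18.7) = 0.2365.
CD = 0.0337 + 0.0508 × 0.2365² = 0.03654.
D = q·S·CD = 3128 × 18.7 × 0.03654 = 2137 N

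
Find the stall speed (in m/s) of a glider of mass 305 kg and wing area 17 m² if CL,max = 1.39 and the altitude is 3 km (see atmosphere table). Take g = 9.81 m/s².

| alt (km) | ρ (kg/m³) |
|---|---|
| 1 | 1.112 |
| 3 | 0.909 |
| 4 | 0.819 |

V_stall = 16.7 m/s

At 3 km, from the table: ρ = 0.909 kg/m³.
Weight W = mg = 305 × 9.81 = 2992 N.
From L = ½ρV²S·CL,max = W: V_stall = √(2W/(ρSCL,max)) = √(2·2992/(0.909·17·1.39))
V_stall = √278.6 = 16.7 m/s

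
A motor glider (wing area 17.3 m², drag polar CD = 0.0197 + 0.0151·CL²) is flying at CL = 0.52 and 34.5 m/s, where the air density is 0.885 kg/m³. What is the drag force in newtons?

D = 217 N

CD = 0.0197 + 0.0151 × 0.52² = 0.02378
D = ½ρv²S·CD = ½ × 0.885 × 34.5² × 17.3 × 0.02378 = 217 N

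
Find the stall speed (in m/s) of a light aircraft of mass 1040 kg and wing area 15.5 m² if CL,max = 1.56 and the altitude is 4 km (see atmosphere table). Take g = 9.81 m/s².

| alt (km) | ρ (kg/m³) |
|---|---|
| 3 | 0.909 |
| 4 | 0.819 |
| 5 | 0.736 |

At 4 km, from the table: ρ = 0.819 kg/m³.
Stall occurs when L = W at CL,max. W = mg = 1040 × 9.81 = 10200 N.
From L = ½ρV²S·CL,max = W: V_stall = √(2W/(ρSCL,max)) = √(2·10200/(0.819·15.5·1.56))
V_stall = √1030 = 32.1 m/s

V_stall = 32.1 m/s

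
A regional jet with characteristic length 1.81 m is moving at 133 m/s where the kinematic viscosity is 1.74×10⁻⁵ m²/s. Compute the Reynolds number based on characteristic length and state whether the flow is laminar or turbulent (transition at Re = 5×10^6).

Re = v·c/ν = 133 × 1.81 / (1.74×10⁻⁵) = 1.38×10^7
Since 1.38×10^7 > 5×10^6, the flow is turbulent.

Re = 1.38×10^7 (turbulent)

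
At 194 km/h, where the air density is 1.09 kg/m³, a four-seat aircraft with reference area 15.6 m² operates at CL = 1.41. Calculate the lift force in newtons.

Convert speed: v = 194 km/h ÷ 3.6 = 53.89 m/s.
L = ½ρv²S·CL = ½ × 1.09 × 53.89² × 15.6 × 1.41 = 34800 N ≈ 34.8 kN

L = 34800 N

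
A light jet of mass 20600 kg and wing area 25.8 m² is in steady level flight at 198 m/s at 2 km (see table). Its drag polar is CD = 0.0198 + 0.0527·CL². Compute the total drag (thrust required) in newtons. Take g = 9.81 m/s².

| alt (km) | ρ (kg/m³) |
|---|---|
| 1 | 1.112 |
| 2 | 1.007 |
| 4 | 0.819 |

At 2 km, from the table: ρ = 1.007 kg/m³.
Level flight ⇒ L = W = m·g = 20600 × 9.81 = 2.0209×10^5 N.
q = ½ρv² = ½ × 1.007 × 198² = 19740 Pa.
CL = 2W/(ρv²S) = 2×2.0209×10^5/(1.007×198²×25.8) = 0.3968.
CD = 0.0198 + 0.0527 × 0.3968² = 0.0281.
D = q·S·CD = 19740 × 25.8 × 0.0281 = 14310 N

D = 14300 N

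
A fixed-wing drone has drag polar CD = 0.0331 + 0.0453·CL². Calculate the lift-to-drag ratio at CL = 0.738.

L/D = 12.8

CD = 0.0331 + 0.0453 × 0.738² = 0.05777
L/D = CL/CD = 0.738 / 0.05777 = 12.8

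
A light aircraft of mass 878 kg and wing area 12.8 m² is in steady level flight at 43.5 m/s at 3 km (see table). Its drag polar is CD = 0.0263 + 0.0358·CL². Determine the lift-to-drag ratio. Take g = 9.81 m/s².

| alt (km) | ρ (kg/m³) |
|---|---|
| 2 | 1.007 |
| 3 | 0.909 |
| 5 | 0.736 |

L/D = 16.2

At 3 km, from the table: ρ = 0.909 kg/m³.
Weight W = mg = 878 × 9.81 = 8613.2 N; in level flight L = W.
q = ½ρv² = ½ × 0.909 × 43.5² = 860 Pa.
CL = W/(q·S) = 8613.2 / (860 × 12.8) = 0.7824.
CD = 0.0263 + 0.0358 × 0.7824² = 0.04822.
L/D = CL/CD = 0.7824 / 0.04822 = 16.2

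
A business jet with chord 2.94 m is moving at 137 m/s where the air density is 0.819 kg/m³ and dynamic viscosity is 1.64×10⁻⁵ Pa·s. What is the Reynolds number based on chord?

Re = ρ·v·c/μ = 0.819 × 137 × 2.94 / (1.64×10⁻⁵) = 2.01×10^7

Re = 2.01×10^7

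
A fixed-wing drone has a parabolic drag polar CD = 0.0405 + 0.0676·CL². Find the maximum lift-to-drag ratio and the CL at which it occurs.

(L/D)max = 9.56, at CL = 0.774

For CD = CD0 + K·CL², (L/D)max occurs at CL* = √(CD0/K) and equals 1/(2√(K·CD0)).
(L/D)max = 1/(2√(0.0676 × 0.0405)) = 1/(2 × 0.05232) = 9.56
CL* = √(0.0405/0.0676) = 0.774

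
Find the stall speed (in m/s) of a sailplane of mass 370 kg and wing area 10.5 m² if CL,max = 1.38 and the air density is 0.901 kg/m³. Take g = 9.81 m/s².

Stall occurs when L = W at CL,max. W = mg = 370 × 9.81 = 3630 N.
V_stall = √(2W/(ρ·S·CL,max)) = √(2 × 3630 / (0.901 × 10.5 × 1.38))
V_stall = √556 = 23.6 m/s

V_stall = 23.6 m/s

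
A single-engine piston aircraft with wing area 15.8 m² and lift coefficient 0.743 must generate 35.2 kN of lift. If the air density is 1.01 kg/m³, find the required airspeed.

v = 77.1 m/s

L = ½ρv²S·CL ⇒ v = √(2L/(ρ·S·CL))
v = √(2 × 35200 / (1.01 × 15.8 × 0.743)) = √5938 = 77.1 m/s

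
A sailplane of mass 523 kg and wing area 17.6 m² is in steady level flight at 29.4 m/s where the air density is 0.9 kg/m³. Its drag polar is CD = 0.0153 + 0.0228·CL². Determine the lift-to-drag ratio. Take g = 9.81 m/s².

Level flight ⇒ L = W = m·g = 523 × 9.81 = 5130.6 N.
Dynamic pressure q = 0.5 × 0.9 × 29.4² = 389 Pa.
Required CL = L/(qS) = 5130.6/(389·17.6) = 0.7495.
CD = 0.0153 + 0.0228 × 0.7495² = 0.02811.
L/D = CL/CD = 0.7495 / 0.02811 = 26.7

L/D = 26.7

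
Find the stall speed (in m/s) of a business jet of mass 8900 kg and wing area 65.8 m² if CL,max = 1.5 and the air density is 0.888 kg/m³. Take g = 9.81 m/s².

V_stall = 44.6 m/s

Stall occurs when L = W at CL,max. W = mg = 8900 × 9.81 = 87310 N.
From L = ½ρV²S·CL,max = W: V_stall = √(2W/(ρSCL,max)) = √(2·87310/(0.888·65.8·1.5))
V_stall = √1992 = 44.6 m/s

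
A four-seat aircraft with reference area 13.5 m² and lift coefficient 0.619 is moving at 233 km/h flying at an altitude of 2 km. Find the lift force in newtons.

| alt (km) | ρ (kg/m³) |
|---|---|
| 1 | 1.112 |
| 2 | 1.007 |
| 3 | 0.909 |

At 2 km, from the table: ρ = 1.007 kg/m³.
Convert speed: v = 233 km/h ÷ 3.6 = 64.72 m/s.
Dynamic pressure q = ½ρv² = ½ × 1.007 × 64.72² = 2109 Pa.
L = q·S·CL = 2109 × 13.5 × 0.619 = 17600 N ≈ 17.6 kN

L = 17600 N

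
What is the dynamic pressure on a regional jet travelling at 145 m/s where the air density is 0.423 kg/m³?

q = ½ρv² = ½ × 0.423 × 145² = 4450 Pa

q = 4450 Pa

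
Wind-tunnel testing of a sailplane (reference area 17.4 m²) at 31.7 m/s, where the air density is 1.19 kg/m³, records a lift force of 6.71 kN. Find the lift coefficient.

From L = ½ρv²S·CL, rearranging gives CL = 2L/(ρv²S).
CL = 2 × 6710 / (1.19 × 31.7² × 17.4) = 0.645

CL = 0.645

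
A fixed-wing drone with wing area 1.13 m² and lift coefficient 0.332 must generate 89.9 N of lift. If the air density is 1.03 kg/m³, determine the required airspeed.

L = ½ρv²S·CL ⇒ v = √(2L/(ρ·S·CL))
v = √(2 × 89.9 / (1.03 × 1.13 × 0.332)) = √465.3 = 21.6 m/s

v = 21.6 m/s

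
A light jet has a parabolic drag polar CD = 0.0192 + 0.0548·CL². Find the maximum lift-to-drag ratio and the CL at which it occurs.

(L/D)max = 15.4, at CL = 0.592

For CD = CD0 + K·CL², (L/D)max occurs at CL* = √(CD0/K) and equals 1/(2√(K·CD0)).
(L/D)max = 1/(2√(0.0548 × 0.0192)) = 1/(2 × 0.03244) = 15.4
CL* = √(0.0192/0.0548) = 0.592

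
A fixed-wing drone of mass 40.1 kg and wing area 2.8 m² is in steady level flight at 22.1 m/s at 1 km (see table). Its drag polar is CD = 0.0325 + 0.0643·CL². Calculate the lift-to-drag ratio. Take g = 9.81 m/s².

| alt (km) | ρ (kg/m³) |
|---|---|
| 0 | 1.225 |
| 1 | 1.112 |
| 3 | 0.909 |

L/D = 10.4

At 1 km, from the table: ρ = 1.112 kg/m³.
Weight W = mg = 40.1 × 9.81 = 393.38 N; in level flight L = W.
Dynamic pressure q = 0.5 × 1.112 × 22.1² = 271.6 Pa.
CL = W/(q·S) = 393.38 / (271.6 × 2.8) = 0.5174.
CD = 0.0325 + 0.0643 × 0.5174² = 0.04971.
L/D = CL/CD = 0.5174 / 0.04971 = 10.4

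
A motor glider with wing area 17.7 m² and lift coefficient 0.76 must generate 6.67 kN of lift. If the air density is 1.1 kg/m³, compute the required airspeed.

v = 30 m/s

L = ½ρv²S·CL ⇒ v = √(2L/(ρ·S·CL))
v = √(2 × 6670 / (1.1 × 17.7 × 0.76)) = √901.5 = 30 m/s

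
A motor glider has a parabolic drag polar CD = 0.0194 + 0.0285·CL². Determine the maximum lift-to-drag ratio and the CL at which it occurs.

(L/D)max = 21.3, at CL = 0.825

For CD = CD0 + K·CL², (L/D)max occurs at CL* = √(CD0/K) and equals 1/(2√(K·CD0)).
(L/D)max = 1/(2√(0.0285 × 0.0194)) = 1/(2 × 0.02351) = 21.3
CL* = √(0.0194/0.0285) = 0.825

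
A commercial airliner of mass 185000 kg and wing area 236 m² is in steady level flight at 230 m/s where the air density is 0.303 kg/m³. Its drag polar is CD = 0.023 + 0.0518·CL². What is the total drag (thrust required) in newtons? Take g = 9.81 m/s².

Weight W = mg = 185000 × 9.81 = 1.8148×10^6 N; in level flight L = W.
Dynamic pressure q = 0.5 × 0.303 × 230² = 8014 Pa.
CL = W/(q·S) = 1.8148×10^6 / (8014 × 236) = 0.9595.
CD = 0.023 + 0.0518 × 0.9595² = 0.07069.
D = q·S·CD = 8014 × 236 × 0.07069 = 1.337×10^5 N

D = 1.34×10^5 N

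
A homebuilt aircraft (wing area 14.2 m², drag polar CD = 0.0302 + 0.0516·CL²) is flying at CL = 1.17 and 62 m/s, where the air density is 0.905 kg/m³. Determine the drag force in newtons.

D = 2490 N

CD = 0.0302 + 0.0516 × 1.17² = 0.1008
D = ½ρv²S·CD = ½ × 0.905 × 62² × 14.2 × 0.1008 = 2490 N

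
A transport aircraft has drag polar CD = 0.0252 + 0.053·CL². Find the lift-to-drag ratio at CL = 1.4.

CD = 0.0252 + 0.053 × 1.4² = 0.1291
L/D = CL/CD = 1.4 / 0.1291 = 10.8

L/D = 10.8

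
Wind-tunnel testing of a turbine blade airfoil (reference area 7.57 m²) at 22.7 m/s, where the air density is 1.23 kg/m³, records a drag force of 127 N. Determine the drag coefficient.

From D = ½ρv²S·CD, rearranging gives CD = 2D/(ρv²S).
CD = 2 × 127 / (1.23 × 22.7² × 7.57) = 0.0529

CD = 0.0529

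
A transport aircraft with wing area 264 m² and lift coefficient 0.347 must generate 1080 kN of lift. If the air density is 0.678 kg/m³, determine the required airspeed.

L = ½ρv²S·CL ⇒ v = √(2L/(ρ·S·CL))
v = √(2 × 1.08×10^6 / (0.678 × 264 × 0.347)) = √34780 = 186 m/s

v = 186 m/s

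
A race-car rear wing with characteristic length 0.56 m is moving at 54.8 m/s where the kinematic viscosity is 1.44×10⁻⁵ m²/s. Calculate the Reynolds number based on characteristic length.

Re = 2.13×10^6

Re = v·c/ν = 54.8 × 0.56 / (1.44×10⁻⁵) = 2.13×10^6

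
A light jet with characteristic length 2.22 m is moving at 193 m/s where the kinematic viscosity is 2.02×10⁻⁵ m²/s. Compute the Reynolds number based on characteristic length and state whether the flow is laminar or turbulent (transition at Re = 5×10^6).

Re = v·c/ν = 193 × 2.22 / (2.02×10⁻⁵) = 2.12×10^7
Since 2.12×10^7 > 5×10^6, the flow is turbulent.

Re = 2.12×10^7 (turbulent)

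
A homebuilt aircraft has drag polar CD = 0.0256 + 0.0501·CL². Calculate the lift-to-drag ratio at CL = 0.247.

L/D = 8.62

CD = 0.0256 + 0.0501 × 0.247² = 0.02866
L/D = CL/CD = 0.247 / 0.02866 = 8.62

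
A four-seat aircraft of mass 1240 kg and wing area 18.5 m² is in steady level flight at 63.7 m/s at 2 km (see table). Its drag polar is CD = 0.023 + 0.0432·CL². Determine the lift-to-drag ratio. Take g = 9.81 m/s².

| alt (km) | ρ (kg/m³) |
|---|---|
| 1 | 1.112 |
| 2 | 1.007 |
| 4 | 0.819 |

At 2 km, from the table: ρ = 1.007 kg/m³.
Weight W = mg = 1240 × 9.81 = 12164 N; in level flight L = W.
Dynamic pressure q = 0.5 × 1.007 × 63.7² = 2043 Pa.
CL = W/(q·S) = 12164 / (2043 × 18.5) = 0.3218.
CD = 0.023 + 0.0432 × 0.3218² = 0.02747.
L/D = CL/CD = 0.3218 / 0.02747 = 11.7

L/D = 11.7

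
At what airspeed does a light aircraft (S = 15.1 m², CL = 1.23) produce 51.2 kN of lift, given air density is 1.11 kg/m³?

v = 70.5 m/s

L = ½ρv²S·CL ⇒ v = √(2L/(ρ·S·CL))
v = √(2 × 51200 / (1.11 × 15.1 × 1.23)) = √4967 = 70.5 m/s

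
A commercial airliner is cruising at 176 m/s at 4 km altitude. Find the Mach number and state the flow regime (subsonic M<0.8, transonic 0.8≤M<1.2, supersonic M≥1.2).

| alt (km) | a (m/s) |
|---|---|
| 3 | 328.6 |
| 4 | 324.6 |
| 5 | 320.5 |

M = 0.542 (subsonic)

At 4 km, from the table: a = 324.6 m/s.
M = v/a = 176 / 324.6 = 0.542
M = 0.542 → subsonic.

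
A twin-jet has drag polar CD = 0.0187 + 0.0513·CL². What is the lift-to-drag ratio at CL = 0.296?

CD = 0.0187 + 0.0513 × 0.296² = 0.02319
L/D = CL/CD = 0.296 / 0.02319 = 12.8

L/D = 12.8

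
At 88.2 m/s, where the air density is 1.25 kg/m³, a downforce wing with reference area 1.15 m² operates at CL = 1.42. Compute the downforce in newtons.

L = 7940 N

Dynamic pressure q = ½ρv² = ½ × 1.25 × 88.2² = 4862 Pa.
L = q·S·CL = 4862 × 1.15 × 1.42 = 7940 N ≈ 7.94 kN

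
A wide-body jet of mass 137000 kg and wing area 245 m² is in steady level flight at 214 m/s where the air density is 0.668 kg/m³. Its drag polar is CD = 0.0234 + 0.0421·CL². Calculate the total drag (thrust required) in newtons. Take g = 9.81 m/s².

D = 1.08×10^5 N

Level flight ⇒ L = W = m·g = 137000 × 9.81 = 1.344×10^6 N.
Dynamic pressure q = 0.5 × 0.668 × 214² = 15300 Pa.
CL = 2W/(ρv²S) = 2×1.344×10^6/(0.668×214²×245) = 0.3586.
CD = 0.0234 + 0.0421 × 0.3586² = 0.02881.
D = q·S·CD = 15300 × 245 × 0.02881 = 1.08×10^5 N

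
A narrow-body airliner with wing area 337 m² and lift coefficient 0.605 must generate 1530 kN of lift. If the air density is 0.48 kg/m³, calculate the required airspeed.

v = 177 m/s

L = ½ρv²S·CL ⇒ v = √(2L/(ρ·S·CL))
v = √(2 × 1.53×10^6 / (0.48 × 337 × 0.605)) = √31270 = 177 m/s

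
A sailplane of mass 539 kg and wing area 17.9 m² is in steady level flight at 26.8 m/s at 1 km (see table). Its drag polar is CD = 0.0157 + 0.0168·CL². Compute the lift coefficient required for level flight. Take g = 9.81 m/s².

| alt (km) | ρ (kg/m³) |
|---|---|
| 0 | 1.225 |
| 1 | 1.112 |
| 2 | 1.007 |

At 1 km, from the table: ρ = 1.112 kg/m³.
Weight W = mg = 539 × 9.81 = 5287.6 N; in level flight L = W.
q = ½ρv² = ½ × 1.112 × 26.8² = 399.3 Pa.
CL = W/(q·S) = 5287.6 / (399.3 × 17.9) = 0.7397.

CL = 0.74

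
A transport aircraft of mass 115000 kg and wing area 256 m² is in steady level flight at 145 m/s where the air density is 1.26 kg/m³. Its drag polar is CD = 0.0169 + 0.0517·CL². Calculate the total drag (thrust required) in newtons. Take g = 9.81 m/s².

D = 76700 N

Weight W = mg = 115000 × 9.81 = 1.1282×10^6 N; in level flight L = W.
Dynamic pressure q = 0.5 × 1.26 × 145² = 13250 Pa.
CL = W/(q·S) = 1.1282×10^6 / (13250 × 256) = 0.3327.
CD = 0.0169 + 0.0517 × 0.3327² = 0.02262.
D = q·S·CD = 13250 × 256 × 0.02262 = 76710 N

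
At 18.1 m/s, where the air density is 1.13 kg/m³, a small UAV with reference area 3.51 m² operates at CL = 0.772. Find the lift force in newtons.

L = 502 N

L = ½ρv²S·CL = ½ × 1.13 × 18.1² × 3.51 × 0.772 = 502 N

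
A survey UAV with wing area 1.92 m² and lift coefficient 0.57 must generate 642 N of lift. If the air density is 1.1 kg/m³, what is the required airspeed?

L = ½ρv²S·CL ⇒ v = √(2L/(ρ·S·CL))
v = √(2 × 642 / (1.1 × 1.92 × 0.57)) = √1067 = 32.7 m/s

v = 32.7 m/s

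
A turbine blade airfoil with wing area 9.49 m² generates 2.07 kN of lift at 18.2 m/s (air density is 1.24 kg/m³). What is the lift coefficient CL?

CL = 1.06

From L = ½ρv²S·CL, rearranging gives CL = 2L/(ρv²S).
CL = 2 × 2070 / (1.24 × 18.2² × 9.49) = 1.06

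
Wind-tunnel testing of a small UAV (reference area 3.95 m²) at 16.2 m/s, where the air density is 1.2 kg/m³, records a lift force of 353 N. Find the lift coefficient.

From L = ½ρv²S·CL, rearranging gives CL = 2L/(ρv²S).
CL = 2 × 353 / (1.2 × 16.2² × 3.95) = 0.568

CL = 0.568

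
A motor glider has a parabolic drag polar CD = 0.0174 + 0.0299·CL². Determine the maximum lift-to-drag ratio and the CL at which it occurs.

For CD = CD0 + K·CL², (L/D)max occurs at CL* = √(CD0/K) and equals 1/(2√(K·CD0)).
(L/D)max = 1/(2√(0.0299 × 0.0174)) = 1/(2 × 0.02281) = 21.9
CL* = √(0.0174/0.0299) = 0.763

(L/D)max = 21.9, at CL = 0.763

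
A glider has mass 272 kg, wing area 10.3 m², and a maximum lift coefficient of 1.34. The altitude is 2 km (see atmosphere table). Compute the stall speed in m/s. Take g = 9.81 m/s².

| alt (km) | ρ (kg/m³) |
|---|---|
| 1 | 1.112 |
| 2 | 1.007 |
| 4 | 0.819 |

At 2 km, from the table: ρ = 1.007 kg/m³.
At stall, lift equals weight: L = W = m·g = 272 × 9.81 = 2668 N.
V_stall = √(2W/(ρ·S·CL,max)) = √(2 × 2668 / (1.007 × 10.3 × 1.34))
V_stall = √384 = 19.6 m/s

V_stall = 19.6 m/s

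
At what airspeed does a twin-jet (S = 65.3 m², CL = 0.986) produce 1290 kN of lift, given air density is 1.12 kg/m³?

v = 189 m/s

L = ½ρv²S·CL ⇒ v = √(2L/(ρ·S·CL))
v = √(2 × 1.29×10^6 / (1.12 × 65.3 × 0.986)) = √35780 = 189 m/s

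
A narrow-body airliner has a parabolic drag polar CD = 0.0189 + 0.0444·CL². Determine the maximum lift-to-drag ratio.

(L/D)max = 17.3

For CD = CD0 + K·CL², (L/D)max occurs at CL* = √(CD0/K) and equals 1/(2√(K·CD0)).
(L/D)max = 1/(2√(0.0444 × 0.0189)) = 1/(2 × 0.02897) = 17.3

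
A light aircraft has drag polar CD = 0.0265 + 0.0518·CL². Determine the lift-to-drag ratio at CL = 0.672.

L/D = 13.5

CD = 0.0265 + 0.0518 × 0.672² = 0.04989
L/D = CL/CD = 0.672 / 0.04989 = 13.5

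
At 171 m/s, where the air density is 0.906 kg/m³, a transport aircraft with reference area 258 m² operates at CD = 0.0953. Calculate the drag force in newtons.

D = 3.26×10^5 N

D = ½ρv²S·CD = ½ × 0.906 × 171² × 258 × 0.0953 = 3.26×10^5 N ≈ 326 kN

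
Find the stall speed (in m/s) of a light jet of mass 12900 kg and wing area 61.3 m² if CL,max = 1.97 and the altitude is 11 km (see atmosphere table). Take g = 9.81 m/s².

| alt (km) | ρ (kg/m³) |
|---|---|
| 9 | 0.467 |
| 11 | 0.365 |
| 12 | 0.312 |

V_stall = 75.8 m/s

At 11 km, from the table: ρ = 0.365 kg/m³.
Stall occurs when L = W at CL,max. W = mg = 12900 × 9.81 = 1.265×10^5 N.
V_stall = √(2W/(ρ·S·CL,max)) = √(2 × 1.265×10^5 / (0.365 × 61.3 × 1.97))
V_stall = √5742 = 75.8 m/s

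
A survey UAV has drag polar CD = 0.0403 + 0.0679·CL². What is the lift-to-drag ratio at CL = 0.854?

CD = 0.0403 + 0.0679 × 0.854² = 0.08982
L/D = CL/CD = 0.854 / 0.08982 = 9.51

L/D = 9.51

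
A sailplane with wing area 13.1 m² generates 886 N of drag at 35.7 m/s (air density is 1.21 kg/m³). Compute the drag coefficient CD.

CD = 0.0877

From D = ½ρv²S·CD, rearranging gives CD = 2D/(ρv²S).
CD = 2 × 886 / (1.21 × 35.7² × 13.1) = 0.0877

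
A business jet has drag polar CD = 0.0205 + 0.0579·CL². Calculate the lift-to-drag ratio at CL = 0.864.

CD = 0.0205 + 0.0579 × 0.864² = 0.06372
L/D = CL/CD = 0.864 / 0.06372 = 13.6

L/D = 13.6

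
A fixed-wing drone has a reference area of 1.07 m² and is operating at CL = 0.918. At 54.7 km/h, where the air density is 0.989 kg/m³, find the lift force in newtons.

Convert speed: v = 54.7 km/h ÷ 3.6 = 15.19 m/s.
Dynamic pressure q = ½ρv² = ½ × 0.989 × 15.19² = 114.2 Pa.
L = q·S·CL = 114.2 × 1.07 × 0.918 = 112 N

L = 112 N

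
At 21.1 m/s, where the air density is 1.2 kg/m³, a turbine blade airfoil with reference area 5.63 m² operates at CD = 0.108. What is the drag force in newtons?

Dynamic pressure q = ½ρv² = ½ × 1.2 × 21.1² = 267.1 Pa.
D = q·S·CD = 267.1 × 5.63 × 0.108 = 162 N

D = 162 N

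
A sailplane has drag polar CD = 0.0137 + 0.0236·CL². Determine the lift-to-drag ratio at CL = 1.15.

L/D = 25.6

CD = 0.0137 + 0.0236 × 1.15² = 0.04491
L/D = CL/CD = 1.15 / 0.04491 = 25.6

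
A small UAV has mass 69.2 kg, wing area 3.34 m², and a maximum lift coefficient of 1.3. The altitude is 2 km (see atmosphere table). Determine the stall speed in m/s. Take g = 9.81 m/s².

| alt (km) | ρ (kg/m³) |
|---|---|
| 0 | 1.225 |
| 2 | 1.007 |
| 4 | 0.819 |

At 2 km, from the table: ρ = 1.007 kg/m³.
Stall occurs when L = W at CL,max. W = mg = 69.2 × 9.81 = 678.9 N.
V_stall = √(2W/(ρ·S·CL,max)) = √(2 × 678.9 / (1.007 × 3.34 × 1.3))
V_stall = √310.5 = 17.6 m/s

V_stall = 17.6 m/s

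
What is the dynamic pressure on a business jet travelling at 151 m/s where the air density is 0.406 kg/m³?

q = ½ρv² = ½ × 0.406 × 151² = 4630 Pa

q = 4630 Pa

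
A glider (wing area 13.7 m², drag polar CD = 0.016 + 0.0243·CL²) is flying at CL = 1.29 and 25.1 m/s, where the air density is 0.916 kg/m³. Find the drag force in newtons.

D = 223 N

CD = 0.016 + 0.0243 × 1.29² = 0.05644
D = ½ρv²S·CD = ½ × 0.916 × 25.1² × 13.7 × 0.05644 = 223 N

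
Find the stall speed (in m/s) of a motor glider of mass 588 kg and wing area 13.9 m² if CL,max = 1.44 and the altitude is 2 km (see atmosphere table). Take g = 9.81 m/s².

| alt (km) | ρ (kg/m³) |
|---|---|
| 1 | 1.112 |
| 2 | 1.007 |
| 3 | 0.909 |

At 2 km, from the table: ρ = 1.007 kg/m³.
Stall occurs when L = W at CL,max. W = mg = 588 × 9.81 = 5768 N.
From L = ½ρV²S·CL,max = W: V_stall = √(2W/(ρSCL,max)) = √(2·5768/(1.007·13.9·1.44))
V_stall = √572.4 = 23.9 m/s

V_stall = 23.9 m/s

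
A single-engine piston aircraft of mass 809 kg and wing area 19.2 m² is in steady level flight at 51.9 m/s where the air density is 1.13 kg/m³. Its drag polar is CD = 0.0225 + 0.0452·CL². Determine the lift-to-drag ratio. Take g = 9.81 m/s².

Weight W = mg = 809 × 9.81 = 7936.3 N; in level flight L = W.
Dynamic pressure q = 0.5 × 1.13 × 51.9² = 1522 Pa.
CL = 2W/(ρv²S) = 2×7936.3/(1.13×51.9²×19.2) = 0.2716.
CD = 0.0225 + 0.0452 × 0.2716² = 0.02583.
L/D = CL/CD = 0.2716 / 0.02583 = 10.5

L/D = 10.5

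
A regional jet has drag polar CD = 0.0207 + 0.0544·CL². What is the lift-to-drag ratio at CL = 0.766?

L/D = 14.6

CD = 0.0207 + 0.0544 × 0.766² = 0.05262
L/D = CL/CD = 0.766 / 0.05262 = 14.6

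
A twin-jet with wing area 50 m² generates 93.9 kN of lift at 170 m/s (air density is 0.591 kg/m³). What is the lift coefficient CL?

CL = 0.22

From L = ½ρv²S·CL, rearranging gives CL = 2L/(ρv²S).
CL = 2 × 93900 / (0.591 × 170² × 50) = 0.22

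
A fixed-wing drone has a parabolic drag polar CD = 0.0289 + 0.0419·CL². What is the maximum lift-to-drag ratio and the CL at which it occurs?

For CD = CD0 + K·CL², (L/D)max occurs at CL* = √(CD0/K) and equals 1/(2√(K·CD0)).
(L/D)max = 1/(2√(0.0419 × 0.0289)) = 1/(2 × 0.0348) = 14.4
CL* = √(0.0289/0.0419) = 0.831

(L/D)max = 14.4, at CL = 0.831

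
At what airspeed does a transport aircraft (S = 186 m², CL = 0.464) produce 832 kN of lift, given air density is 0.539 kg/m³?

L = ½ρv²S·CL ⇒ v = √(2L/(ρ·S·CL))
v = √(2 × 8.32×10^5 / (0.539 × 186 × 0.464)) = √35770 = 189 m/s

v = 189 m/s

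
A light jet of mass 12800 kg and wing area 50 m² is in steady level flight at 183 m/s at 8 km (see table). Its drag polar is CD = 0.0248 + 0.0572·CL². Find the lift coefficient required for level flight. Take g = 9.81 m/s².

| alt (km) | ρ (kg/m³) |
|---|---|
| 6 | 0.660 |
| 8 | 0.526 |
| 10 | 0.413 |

CL = 0.285

At 8 km, from the table: ρ = 0.526 kg/m³.
Weight W = mg = 12800 × 9.81 = 1.2557×10^5 N; in level flight L = W.
q = ½ρv² = ½ × 0.526 × 183² = 8808 Pa.
CL = W/(q·S) = 1.2557×10^5 / (8808 × 50) = 0.2851.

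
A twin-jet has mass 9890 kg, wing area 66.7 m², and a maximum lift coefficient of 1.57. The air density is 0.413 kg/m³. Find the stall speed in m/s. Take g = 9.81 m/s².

V_stall = 67 m/s

Weight W = mg = 9890 × 9.81 = 97020 N.
From L = ½ρV²S·CL,max = W: V_stall = √(2W/(ρSCL,max)) = √(2·97020/(0.413·66.7·1.57))
V_stall = √4487 = 67 m/s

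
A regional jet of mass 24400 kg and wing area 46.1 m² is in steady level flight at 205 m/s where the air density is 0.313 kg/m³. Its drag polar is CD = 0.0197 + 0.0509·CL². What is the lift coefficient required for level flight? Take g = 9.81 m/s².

CL = 0.789

Weight W = mg = 24400 × 9.81 = 2.3936×10^5 N; in level flight L = W.
Dynamic pressure q = 0.5 × 0.313 × 205² = 6577 Pa.
CL = 2W/(ρv²S) = 2×2.3936×10^5/(0.313×205²×46.1) = 0.7895.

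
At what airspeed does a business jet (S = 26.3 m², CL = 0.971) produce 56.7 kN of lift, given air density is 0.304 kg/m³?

L = ½ρv²S·CL ⇒ v = √(2L/(ρ·S·CL))
v = √(2 × 56700 / (0.304 × 26.3 × 0.971)) = √14610 = 121 m/s

v = 121 m/s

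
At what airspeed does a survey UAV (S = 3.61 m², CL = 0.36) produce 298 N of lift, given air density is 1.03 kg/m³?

L = ½ρv²S·CL ⇒ v = √(2L/(ρ·S·CL))
v = √(2 × 298 / (1.03 × 3.61 × 0.36)) = √445.2 = 21.1 m/s

v = 21.1 m/s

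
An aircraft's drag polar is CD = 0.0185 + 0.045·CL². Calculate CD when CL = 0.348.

CD = 0.0239

CD = 0.0185 + 0.045 × 0.348² = 0.0185 + 0.00545 = 0.0239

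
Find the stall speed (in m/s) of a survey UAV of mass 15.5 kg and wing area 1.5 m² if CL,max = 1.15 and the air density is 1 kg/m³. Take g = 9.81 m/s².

V_stall = 13.3 m/s

Stall occurs when L = W at CL,max. W = mg = 15.5 × 9.81 = 152.1 N.
V_stall = √(2W/(ρ·S·CL,max)) = √(2 × 152.1 / (1 × 1.5 × 1.15))
V_stall = √176.3 = 13.3 m/s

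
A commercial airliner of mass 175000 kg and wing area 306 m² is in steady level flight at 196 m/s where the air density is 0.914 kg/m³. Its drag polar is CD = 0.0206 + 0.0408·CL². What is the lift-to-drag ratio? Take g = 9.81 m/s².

L/D = 12.9

Weight W = mg = 175000 × 9.81 = 1.7168×10^6 N; in level flight L = W.
Dynamic pressure q = 0.5 × 0.914 × 196² = 17560 Pa.
CL = 2W/(ρv²S) = 2×1.7168×10^6/(0.914×196²×306) = 0.3196.
CD = 0.0206 + 0.0408 × 0.3196² = 0.02477.
L/D = CL/CD = 0.3196 / 0.02477 = 12.9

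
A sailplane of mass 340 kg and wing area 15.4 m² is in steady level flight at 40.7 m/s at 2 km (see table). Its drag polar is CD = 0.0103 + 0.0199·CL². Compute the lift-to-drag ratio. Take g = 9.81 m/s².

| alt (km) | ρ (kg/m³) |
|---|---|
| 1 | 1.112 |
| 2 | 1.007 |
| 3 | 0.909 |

L/D = 22.3

At 2 km, from the table: ρ = 1.007 kg/m³.
In steady level flight, lift balances weight: W = mg = 340 × 9.81 = 3335.4 N.
q = ½ρv² = ½ × 1.007 × 40.7² = 834 Pa.
CL = W/(q·S) = 3335.4 / (834 × 15.4) = 0.2597.
CD = 0.0103 + 0.0199 × 0.2597² = 0.01164.
L/D = CL/CD = 0.2597 / 0.01164 = 22.3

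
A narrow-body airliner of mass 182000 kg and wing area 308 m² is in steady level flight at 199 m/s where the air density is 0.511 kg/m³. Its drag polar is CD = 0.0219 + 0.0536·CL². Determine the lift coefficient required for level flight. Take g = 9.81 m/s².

CL = 0.573

Weight W = mg = 182000 × 9.81 = 1.7854×10^6 N; in level flight L = W.
q = ½ρv² = ½ × 0.511 × 199² = 10120 Pa.
CL = 2W/(ρv²S) = 2×1.7854×10^6/(0.511×199²×308) = 0.5729.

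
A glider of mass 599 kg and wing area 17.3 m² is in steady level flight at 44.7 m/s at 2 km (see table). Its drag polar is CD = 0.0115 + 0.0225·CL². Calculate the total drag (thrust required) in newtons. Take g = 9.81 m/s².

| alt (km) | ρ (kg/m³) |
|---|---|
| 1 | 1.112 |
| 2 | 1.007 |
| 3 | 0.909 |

D = 245 N

At 2 km, from the table: ρ = 1.007 kg/m³.
Level flight ⇒ L = W = m·g = 599 × 9.81 = 5876.2 N.
Dynamic pressure q = 0.5 × 1.007 × 44.7² = 1006 Pa.
CL = 2W/(ρv²S) = 2×5876.2/(1.007×44.7²×17.3) = 0.3376.
CD = 0.0115 + 0.0225 × 0.3376² = 0.01406.
D = q·S·CD = 1006 × 17.3 × 0.01406 = 244.8 N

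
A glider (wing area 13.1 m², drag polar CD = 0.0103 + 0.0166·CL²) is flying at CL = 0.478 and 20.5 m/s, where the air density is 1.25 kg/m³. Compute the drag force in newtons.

D = 48.5 N

CD = 0.0103 + 0.0166 × 0.478² = 0.01409
D = ½ρv²S·CD = ½ × 1.25 × 20.5² × 13.1 × 0.01409 = 48.5 N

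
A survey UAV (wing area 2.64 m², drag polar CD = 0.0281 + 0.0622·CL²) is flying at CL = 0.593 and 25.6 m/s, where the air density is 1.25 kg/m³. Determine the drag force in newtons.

D = 54 N

CD = 0.0281 + 0.0622 × 0.593² = 0.04997
D = ½ρv²S·CD = ½ × 1.25 × 25.6² × 2.64 × 0.04997 = 54 N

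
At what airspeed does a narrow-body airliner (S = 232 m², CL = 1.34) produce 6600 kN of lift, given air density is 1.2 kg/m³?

v = 188 m/s

L = ½ρv²S·CL ⇒ v = √(2L/(ρ·S·CL))
v = √(2 × 6.6×10^6 / (1.2 × 232 × 1.34)) = √35380 = 188 m/s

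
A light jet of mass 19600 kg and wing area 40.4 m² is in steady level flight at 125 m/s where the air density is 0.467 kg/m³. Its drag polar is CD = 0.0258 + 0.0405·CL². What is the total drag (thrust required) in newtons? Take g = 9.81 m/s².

Level flight ⇒ L = W = m·g = 19600 × 9.81 = 1.9228×10^5 N.
Dynamic pressure q = 0.5 × 0.467 × 125² = 3648 Pa.
CL = 2W/(ρv²S) = 2×1.9228×10^5/(0.467×125²×40.4) = 1.304.
CD = 0.0258 + 0.0405 × 1.304² = 0.09472.
D = q·S·CD = 3648 × 40.4 × 0.09472 = 13960 N

D = 14000 N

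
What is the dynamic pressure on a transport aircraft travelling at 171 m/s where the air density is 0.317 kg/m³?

q = 4630 Pa

q = ½ρv² = ½ × 0.317 × 171² = 4630 Pa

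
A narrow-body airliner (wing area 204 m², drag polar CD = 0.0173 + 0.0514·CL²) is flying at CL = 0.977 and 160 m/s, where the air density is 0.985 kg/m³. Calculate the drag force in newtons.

CD = 0.0173 + 0.0514 × 0.977² = 0.06636
D = ½ρv²S·CD = ½ × 0.985 × 160² × 204 × 0.06636 = 1.71×10^5 N

D = 1.71×10^5 N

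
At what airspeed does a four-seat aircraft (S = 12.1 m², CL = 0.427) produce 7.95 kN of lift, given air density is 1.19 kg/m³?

L = ½ρv²S·CL ⇒ v = √(2L/(ρ·S·CL))
v = √(2 × 7950 / (1.19 × 12.1 × 0.427)) = √2586 = 50.9 m/s

v = 50.9 m/s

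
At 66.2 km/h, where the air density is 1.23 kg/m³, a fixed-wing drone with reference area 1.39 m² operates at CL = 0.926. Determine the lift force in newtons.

L = 268 N

Convert speed: v = 66.2 km/h ÷ 3.6 = 18.39 m/s.
L = ½ρv²S·CL = ½ × 1.23 × 18.39² × 1.39 × 0.926 = 268 N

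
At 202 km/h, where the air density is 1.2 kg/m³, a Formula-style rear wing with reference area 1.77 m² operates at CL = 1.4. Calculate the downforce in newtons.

L = 4680 N

Convert speed: v = 202 km/h ÷ 3.6 = 56.11 m/s.
Dynamic pressure q = ½ρv² = ½ × 1.2 × 56.11² = 1889 Pa.
L = q·S·CL = 1889 × 1.77 × 1.4 = 4680 N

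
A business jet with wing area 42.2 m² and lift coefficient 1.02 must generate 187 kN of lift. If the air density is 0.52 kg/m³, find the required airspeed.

L = ½ρv²S·CL ⇒ v = √(2L/(ρ·S·CL))
v = √(2 × 1.87×10^5 / (0.52 × 42.2 × 1.02)) = √16710 = 129 m/s

v = 129 m/s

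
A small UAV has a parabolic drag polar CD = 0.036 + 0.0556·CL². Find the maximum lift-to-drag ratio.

For CD = CD0 + K·CL², (L/D)max occurs at CL* = √(CD0/K) and equals 1/(2√(K·CD0)).
(L/D)max = 1/(2√(0.0556 × 0.036)) = 1/(2 × 0.04474) = 11.2

(L/D)max = 11.2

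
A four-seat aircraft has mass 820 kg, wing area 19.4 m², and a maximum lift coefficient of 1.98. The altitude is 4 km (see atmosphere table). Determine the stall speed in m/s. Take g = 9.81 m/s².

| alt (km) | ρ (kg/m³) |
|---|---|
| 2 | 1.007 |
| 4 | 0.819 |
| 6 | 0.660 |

V_stall = 22.6 m/s

At 4 km, from the table: ρ = 0.819 kg/m³.
Stall occurs when L = W at CL,max. W = mg = 820 × 9.81 = 8044 N.
From L = ½ρV²S·CL,max = W: V_stall = √(2W/(ρSCL,max)) = √(2·8044/(0.819·19.4·1.98))
V_stall = √511.4 = 22.6 m/s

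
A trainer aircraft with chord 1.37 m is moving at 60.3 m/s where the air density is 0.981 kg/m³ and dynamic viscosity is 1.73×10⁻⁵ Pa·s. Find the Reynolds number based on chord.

Re = 4.68×10^6

Re = ρ·v·c/μ = 0.981 × 60.3 × 1.37 / (1.73×10⁻⁵) = 4.68×10^6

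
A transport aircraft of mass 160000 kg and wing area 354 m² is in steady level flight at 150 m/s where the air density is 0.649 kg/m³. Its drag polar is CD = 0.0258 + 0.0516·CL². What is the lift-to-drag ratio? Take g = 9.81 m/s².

L/D = 13.5

In steady level flight, lift balances weight: W = mg = 160000 × 9.81 = 1.5696×10^6 N.
q = ½ρv² = ½ × 0.649 × 150² = 7301 Pa.
CL = 2W/(ρv²S) = 2×1.5696×10^6/(0.649×150²×354) = 0.6073.
CD = 0.0258 + 0.0516 × 0.6073² = 0.04483.
L/D = CL/CD = 0.6073 / 0.04483 = 13.5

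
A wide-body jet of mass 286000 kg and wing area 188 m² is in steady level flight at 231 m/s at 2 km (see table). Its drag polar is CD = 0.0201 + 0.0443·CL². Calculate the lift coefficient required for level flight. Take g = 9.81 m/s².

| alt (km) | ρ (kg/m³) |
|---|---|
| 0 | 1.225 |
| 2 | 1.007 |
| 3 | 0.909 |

CL = 0.555

At 2 km, from the table: ρ = 1.007 kg/m³.
Level flight ⇒ L = W = m·g = 286000 × 9.81 = 2.8057×10^6 N.
q = ½ρv² = ½ × 1.007 × 231² = 26870 Pa.
Required CL = L/(qS) = 2.8057×10^6/(26870·188) = 0.5555.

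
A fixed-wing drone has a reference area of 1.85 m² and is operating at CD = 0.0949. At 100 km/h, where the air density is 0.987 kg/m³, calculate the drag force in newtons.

D = 66.9 N

Convert speed: v = 100 km/h ÷ 3.6 = 27.78 m/s.
Dynamic pressure q = ½ρv² = ½ × 0.987 × 27.78² = 380.8 Pa.
D = q·S·CD = 380.8 × 1.85 × 0.0949 = 66.9 N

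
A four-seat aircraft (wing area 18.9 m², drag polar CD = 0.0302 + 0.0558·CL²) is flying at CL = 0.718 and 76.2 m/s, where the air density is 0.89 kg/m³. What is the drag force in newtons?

D = 2880 N

CD = 0.0302 + 0.0558 × 0.718² = 0.05897
D = ½ρv²S·CD = ½ × 0.89 × 76.2² × 18.9 × 0.05897 = 2880 N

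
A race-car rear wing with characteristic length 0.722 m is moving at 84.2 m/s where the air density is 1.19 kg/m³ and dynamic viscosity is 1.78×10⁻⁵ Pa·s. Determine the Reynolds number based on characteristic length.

Re = ρ·v·c/μ = 1.19 × 84.2 × 0.722 / (1.78×10⁻⁵) = 4.06×10^6

Re = 4.06×10^6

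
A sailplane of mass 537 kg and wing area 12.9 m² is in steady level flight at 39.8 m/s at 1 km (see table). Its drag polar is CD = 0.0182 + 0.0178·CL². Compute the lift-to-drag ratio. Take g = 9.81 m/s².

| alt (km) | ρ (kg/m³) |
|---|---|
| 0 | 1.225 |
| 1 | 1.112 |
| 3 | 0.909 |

At 1 km, from the table: ρ = 1.112 kg/m³.
In steady level flight, lift balances weight: W = mg = 537 × 9.81 = 5268 N.
q = ½ρv² = ½ × 1.112 × 39.8² = 880.7 Pa.
CL = 2W/(ρv²S) = 2×5268/(1.112×39.8²×12.9) = 0.4637.
CD = 0.0182 + 0.0178 × 0.4637² = 0.02203.
L/D = CL/CD = 0.4637 / 0.02203 = 21.1

L/D = 21.1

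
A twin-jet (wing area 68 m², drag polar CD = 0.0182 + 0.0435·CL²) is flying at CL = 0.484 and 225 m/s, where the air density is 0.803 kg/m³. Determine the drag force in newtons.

CD = 0.0182 + 0.0435 × 0.484² = 0.02839
D = ½ρv²S·CD = ½ × 0.803 × 225² × 68 × 0.02839 = 39200 N

D = 39200 N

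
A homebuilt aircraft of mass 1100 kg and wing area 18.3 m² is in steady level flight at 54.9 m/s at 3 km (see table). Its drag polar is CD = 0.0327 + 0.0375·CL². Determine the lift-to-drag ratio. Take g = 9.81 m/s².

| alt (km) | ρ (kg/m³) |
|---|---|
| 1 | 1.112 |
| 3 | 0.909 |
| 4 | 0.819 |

L/D = 10.9

At 3 km, from the table: ρ = 0.909 kg/m³.
Weight W = mg = 1100 × 9.81 = 10791 N; in level flight L = W.
Dynamic pressure q = 0.5 × 0.909 × 54.9² = 1370 Pa.
Required CL = L/(qS) = 10791/(1370·18.3) = 0.4305.
CD = 0.0327 + 0.0375 × 0.4305² = 0.03965.
L/D = CL/CD = 0.4305 / 0.03965 = 10.9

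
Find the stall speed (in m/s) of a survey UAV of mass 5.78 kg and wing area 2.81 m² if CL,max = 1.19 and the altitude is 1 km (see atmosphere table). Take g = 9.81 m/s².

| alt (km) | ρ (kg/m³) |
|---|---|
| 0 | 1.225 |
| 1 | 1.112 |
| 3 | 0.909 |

At 1 km, from the table: ρ = 1.112 kg/m³.
At stall, lift equals weight: L = W = m·g = 5.78 × 9.81 = 56.7 N.
From L = ½ρV²S·CL,max = W: V_stall = √(2W/(ρSCL,max)) = √(2·56.7/(1.112·2.81·1.19))
V_stall = √30.5 = 5.52 m/s

V_stall = 5.52 m/s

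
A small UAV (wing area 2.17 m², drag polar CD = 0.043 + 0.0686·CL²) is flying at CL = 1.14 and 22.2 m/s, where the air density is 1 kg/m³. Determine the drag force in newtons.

D = 70.7 N

CD = 0.043 + 0.0686 × 1.14² = 0.1322
D = ½ρv²S·CD = ½ × 1 × 22.2² × 2.17 × 0.1322 = 70.7 N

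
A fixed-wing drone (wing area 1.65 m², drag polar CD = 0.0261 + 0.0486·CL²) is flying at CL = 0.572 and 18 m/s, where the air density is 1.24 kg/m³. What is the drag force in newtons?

CD = 0.0261 + 0.0486 × 0.572² = 0.042
D = ½ρv²S·CD = ½ × 1.24 × 18² × 1.65 × 0.042 = 13.9 N

D = 13.9 N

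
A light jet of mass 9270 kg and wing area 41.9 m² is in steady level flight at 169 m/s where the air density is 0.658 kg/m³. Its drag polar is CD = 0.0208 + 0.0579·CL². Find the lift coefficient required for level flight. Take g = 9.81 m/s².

Level flight ⇒ L = W = m·g = 9270 × 9.81 = 90939 N.
Dynamic pressure q = 0.5 × 0.658 × 169² = 9397 Pa.
CL = W/(q·S) = 90939 / (9397 × 41.9) = 0.231.

CL = 0.231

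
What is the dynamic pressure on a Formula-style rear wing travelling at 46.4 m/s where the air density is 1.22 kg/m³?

q = 1310 Pa

q = ½ρv² = ½ × 1.22 × 46.4² = 1310 Pa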